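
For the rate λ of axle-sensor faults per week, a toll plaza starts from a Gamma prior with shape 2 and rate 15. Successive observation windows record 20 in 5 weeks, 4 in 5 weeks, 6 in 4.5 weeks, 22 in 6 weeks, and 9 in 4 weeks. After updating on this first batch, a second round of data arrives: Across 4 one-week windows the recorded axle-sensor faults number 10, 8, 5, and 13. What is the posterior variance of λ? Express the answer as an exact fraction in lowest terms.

Total count: 20 + 4 + 6 + 22 + 9 = 61.
Total exposure: 5 + 5 + 4.5 + 6 + 4 = 24.5 weeks.
After the first batch: Gamma(2 + 61, 15 + 24.5) = Gamma(63, 79/2).
Total count: 10 + 8 + 5 + 13 = 36.
Total exposure: 4 weeks.
After the second batch: Gamma(63 + 36, 79/2 + 4) = Gamma(99, 87/2).
Posterior variance = α'/β'² = 99/(7569/4) = 44/841.

44/841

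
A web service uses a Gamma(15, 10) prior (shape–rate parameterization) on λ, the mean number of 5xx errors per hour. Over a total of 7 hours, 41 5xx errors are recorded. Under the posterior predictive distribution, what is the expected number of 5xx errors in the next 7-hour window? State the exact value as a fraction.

Total count 41 over total exposure 7 hours.
Conjugate update: add total count to the shape and total exposure to the rate, giving Gamma(56, 17).
Predictive mean over a 7-hour window = T·E[λ|data] = 7·56/17 = 392/17.

392/17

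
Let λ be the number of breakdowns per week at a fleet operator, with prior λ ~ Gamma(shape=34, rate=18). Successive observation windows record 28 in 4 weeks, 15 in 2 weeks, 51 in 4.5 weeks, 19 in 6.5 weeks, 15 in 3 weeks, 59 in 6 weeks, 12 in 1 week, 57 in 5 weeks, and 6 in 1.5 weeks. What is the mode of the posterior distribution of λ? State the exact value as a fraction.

590/103

Total count: 28 + 15 + 51 + 19 + 15 + 59 + 12 + 57 + 6 = 262.
Total exposure: 4 + 2 + 4.5 + 6.5 + 3 + 6 + 1 + 5 + 1.5 = 33.5 weeks.
Gamma(α, β) with Poisson data over total exposure Σt gives posterior Gamma(α+Σx, β+Σt) = Gamma(296, 103/2).
Posterior mode = (α'−1)/β' = 295/(103/2) = 590/103.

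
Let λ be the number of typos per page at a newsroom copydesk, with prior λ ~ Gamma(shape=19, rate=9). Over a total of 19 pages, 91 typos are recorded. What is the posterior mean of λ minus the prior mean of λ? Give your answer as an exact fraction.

Total count 91 over total exposure 19 pages.
Gamma(α, β) with Poisson data over total exposure Σt gives posterior Gamma(α+Σx, β+Σt) = Gamma(110, 28).
Posterior mean = 110/28 = 55/14; prior mean = 19/9 = 19/9. Difference = 55/14 − 19/9 = 229/126.

229/126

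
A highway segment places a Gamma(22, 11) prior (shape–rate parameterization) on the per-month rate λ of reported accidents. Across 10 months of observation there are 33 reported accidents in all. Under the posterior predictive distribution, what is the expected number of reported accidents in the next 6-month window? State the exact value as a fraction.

110/7

Total count 33 over total exposure 10 months.
Conjugate update: add total count to the shape and total exposure to the rate, giving Gamma(55, 21).
Predictive mean over a 6-month window = T·E[λ|data] = 6·55/21 = 110/7.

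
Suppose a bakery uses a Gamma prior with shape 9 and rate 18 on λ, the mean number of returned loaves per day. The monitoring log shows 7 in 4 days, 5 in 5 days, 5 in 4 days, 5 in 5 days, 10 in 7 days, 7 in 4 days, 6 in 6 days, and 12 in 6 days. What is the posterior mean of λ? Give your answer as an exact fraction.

Total count: 7 + 5 + 5 + 5 + 10 + 7 + 6 + 12 = 57.
Total exposure: 4 + 5 + 4 + 5 + 7 + 4 + 6 + 6 = 41 days.
The Gamma prior is conjugate for the Poisson rate, so λ | data ~ Gamma(9+57, 18+41) = Gamma(66, 59).
Posterior mean = α'/β' = 66/59.

66/59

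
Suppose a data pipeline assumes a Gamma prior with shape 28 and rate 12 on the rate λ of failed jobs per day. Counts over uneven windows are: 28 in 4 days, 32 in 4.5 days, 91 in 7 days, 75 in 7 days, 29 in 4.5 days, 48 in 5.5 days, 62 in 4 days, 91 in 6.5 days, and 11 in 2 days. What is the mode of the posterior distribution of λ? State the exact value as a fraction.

Total count: 28 + 32 + 91 + 75 + 29 + 48 + 62 + 91 + 11 = 467.
Total exposure: 4 + 4.5 + 7 + 7 + 4.5 + 5.5 + 4 + 6.5 + 2 = 45 days.
Gamma(α, β) with Poisson data over total exposure Σt gives posterior Gamma(α+Σx, β+Σt) = Gamma(495, 57).
Posterior mode = (α'−1)/β' = 494/57 = 26/3.

26/3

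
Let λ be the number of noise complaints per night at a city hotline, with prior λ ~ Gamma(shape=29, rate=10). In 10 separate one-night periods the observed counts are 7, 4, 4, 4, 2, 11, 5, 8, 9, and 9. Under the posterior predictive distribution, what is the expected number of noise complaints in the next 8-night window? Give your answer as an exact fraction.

184/5

Total count: 7 + 4 + 4 + 4 + 2 + 11 + 5 + 8 + 9 + 9 = 63.
Total exposure: 10 nights.
Gamma(α, β) with Poisson data over total exposure Σt gives posterior Gamma(α+Σx, β+Σt) = Gamma(92, 20).
Predictive mean over an 8-night window = T·E[λ|data] = 8·92/20 = 184/5.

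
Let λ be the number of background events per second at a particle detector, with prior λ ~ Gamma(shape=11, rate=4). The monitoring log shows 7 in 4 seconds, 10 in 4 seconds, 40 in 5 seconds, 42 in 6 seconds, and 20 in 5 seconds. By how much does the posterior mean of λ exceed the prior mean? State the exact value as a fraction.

53/28

Total count: 7 + 10 + 40 + 42 + 20 = 119.
Total exposure: 4 + 4 + 5 + 6 + 5 = 24 seconds.
The Gamma prior is conjugate for the Poisson rate, so λ | data ~ Gamma(11+119, 4+24) = Gamma(130, 28).
Posterior mean = 130/28 = 65/14; prior mean = 11/4 = 11/4. Difference = 65/14 − 11/4 = 53/28.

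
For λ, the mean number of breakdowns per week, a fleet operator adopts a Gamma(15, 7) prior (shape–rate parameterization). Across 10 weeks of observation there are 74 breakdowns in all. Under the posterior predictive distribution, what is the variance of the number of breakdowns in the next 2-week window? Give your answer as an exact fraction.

Total count 74 over total exposure 10 weeks.
Conjugate update: add total count to the shape and total exposure to the rate, giving Gamma(89, 17).
The posterior predictive for a window of length T is Negative Binomial with variance T·α'·(β'+T)/β'² = 2·89·19/289 = 3382/289.

3382/289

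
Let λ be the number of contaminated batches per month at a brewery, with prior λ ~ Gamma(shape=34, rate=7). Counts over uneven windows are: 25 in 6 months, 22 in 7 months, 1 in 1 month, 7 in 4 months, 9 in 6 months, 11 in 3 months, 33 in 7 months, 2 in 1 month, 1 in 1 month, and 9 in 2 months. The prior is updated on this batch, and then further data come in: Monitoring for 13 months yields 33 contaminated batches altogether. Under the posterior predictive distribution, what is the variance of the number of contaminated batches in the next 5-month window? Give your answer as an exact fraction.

Total count: 25 + 22 + 1 + 7 + 9 + 11 + 33 + 2 + 1 + 9 = 120.
Total exposure: 6 + 7 + 1 + 4 + 6 + 3 + 7 + 1 + 1 + 2 = 38 months.
After the first batch: Gamma(34 + 120, 7 + 38) = Gamma(154, 45).
Total count 33 over total exposure 13 months.
After the second batch: Gamma(154 + 33, 45 + 13) = Gamma(187, 58).
The posterior predictive for a window of length T is Negative Binomial with variance T·α'·(β'+T)/β'² = 5·187·63/3364 = 58905/3364.

58905/3364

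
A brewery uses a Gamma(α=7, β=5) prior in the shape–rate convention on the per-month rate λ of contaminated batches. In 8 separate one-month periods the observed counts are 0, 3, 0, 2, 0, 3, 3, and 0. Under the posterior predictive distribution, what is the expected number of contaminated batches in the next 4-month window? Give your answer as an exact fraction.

72/13

Total count: 0 + 3 + 0 + 2 + 0 + 3 + 3 + 0 = 11.
Total exposure: 8 months.
Posterior: α' = 7 + 11 = 18, β' = 5 + 8 = 13.
Predictive mean over a 4-month window = T·E[λ|data] = 4·18/13 = 72/13.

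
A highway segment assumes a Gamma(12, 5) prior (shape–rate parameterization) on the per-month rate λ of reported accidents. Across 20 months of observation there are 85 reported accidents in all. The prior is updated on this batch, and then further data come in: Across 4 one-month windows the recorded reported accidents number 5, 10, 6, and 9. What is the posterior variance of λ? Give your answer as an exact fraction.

127/841

Total count 85 over total exposure 20 months.
After the first batch: Gamma(12 + 85, 5 + 20) = Gamma(97, 25).
Total count: 5 + 10 + 6 + 9 = 30.
Total exposure: 4 months.
After the second batch: Gamma(97 + 30, 25 + 4) = Gamma(127, 29).
Posterior variance = α'/β'² = 127/841.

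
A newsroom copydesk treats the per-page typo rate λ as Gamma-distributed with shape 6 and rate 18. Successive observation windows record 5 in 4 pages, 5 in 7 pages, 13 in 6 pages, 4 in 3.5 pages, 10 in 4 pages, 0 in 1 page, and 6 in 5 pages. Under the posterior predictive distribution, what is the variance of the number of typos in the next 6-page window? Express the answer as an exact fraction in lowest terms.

64092/9409

Total count: 5 + 5 + 13 + 4 + 10 + 0 + 6 = 43.
Total exposure: 4 + 7 + 6 + 3.5 + 4 + 1 + 5 = 30.5 pages.
The Gamma prior is conjugate for the Poisson rate, so λ | data ~ Gamma(6+43, 18+30.5) = Gamma(49, 97/2).
The posterior predictive for a window of length T is Negative Binomial with variance T·α'·(β'+T)/β'² = 6·49·(109/2)/(9409/4) = 64092/9409.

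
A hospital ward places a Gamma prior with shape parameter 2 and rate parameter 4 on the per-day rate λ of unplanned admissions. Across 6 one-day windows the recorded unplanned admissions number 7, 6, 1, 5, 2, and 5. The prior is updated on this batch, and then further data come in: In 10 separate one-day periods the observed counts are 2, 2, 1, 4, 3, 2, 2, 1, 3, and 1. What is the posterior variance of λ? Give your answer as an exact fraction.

Total count: 7 + 6 + 1 + 5 + 2 + 5 = 26.
Total exposure: 6 days.
After the first batch: Gamma(2 + 26, 4 + 6) = Gamma(28, 10).
Total count: 2 + 2 + 1 + 4 + 3 + 2 + 2 + 1 + 3 + 1 = 21.
Total exposure: 10 days.
After the second batch: Gamma(28 + 21, 10 + 10) = Gamma(49, 20).
Posterior variance = α'/β'² = 49/400.

49/400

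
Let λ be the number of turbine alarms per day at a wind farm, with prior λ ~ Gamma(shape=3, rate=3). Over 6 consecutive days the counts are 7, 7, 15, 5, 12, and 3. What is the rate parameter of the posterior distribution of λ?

Total count: 7 + 7 + 15 + 5 + 12 + 3 = 49.
Total exposure: 6 days.
Conjugate update: add total count to the shape and total exposure to the rate, giving Gamma(52, 9).

9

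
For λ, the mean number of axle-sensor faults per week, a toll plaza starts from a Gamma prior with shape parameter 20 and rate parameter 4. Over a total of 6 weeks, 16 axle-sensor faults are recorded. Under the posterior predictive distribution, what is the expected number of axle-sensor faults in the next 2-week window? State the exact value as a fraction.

36/5

Total count 16 over total exposure 6 weeks.
Posterior: α' = 20 + 16 = 36, β' = 4 + 6 = 10.
Predictive mean over a 2-week window = T·E[λ|data] = 2·36/10 = 36/5.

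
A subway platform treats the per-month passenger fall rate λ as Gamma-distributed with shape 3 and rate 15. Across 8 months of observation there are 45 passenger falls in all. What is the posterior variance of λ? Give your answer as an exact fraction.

48/529

Total count 45 over total exposure 8 months.
Conjugate update: add total count to the shape and total exposure to the rate, giving Gamma(48, 23).
Posterior variance = α'/β'² = 48/529.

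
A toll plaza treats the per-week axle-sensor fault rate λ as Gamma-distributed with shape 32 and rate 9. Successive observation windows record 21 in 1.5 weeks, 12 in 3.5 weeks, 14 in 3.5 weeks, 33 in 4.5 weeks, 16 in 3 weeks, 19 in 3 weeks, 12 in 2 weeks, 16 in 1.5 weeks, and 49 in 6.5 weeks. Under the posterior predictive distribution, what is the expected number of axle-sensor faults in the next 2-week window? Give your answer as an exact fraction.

Total count: 21 + 12 + 14 + 33 + 16 + 19 + 12 + 16 + 49 = 192.
Total exposure: 1.5 + 3.5 + 3.5 + 4.5 + 3 + 3 + 2 + 1.5 + 6.5 = 29 weeks.
Conjugate update: add total count to the shape and total exposure to the rate, giving Gamma(224, 38).
Predictive mean over a 2-week window = T·E[λ|data] = 2·224/38 = 224/19.

224/19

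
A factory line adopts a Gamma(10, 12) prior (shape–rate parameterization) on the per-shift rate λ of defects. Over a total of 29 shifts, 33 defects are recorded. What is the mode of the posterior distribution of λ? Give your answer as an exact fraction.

Total count 33 over total exposure 29 shifts.
Conjugate update: add total count to the shape and total exposure to the rate, giving Gamma(43, 41).
Posterior mode = (α'−1)/β' = 42/41.

42/41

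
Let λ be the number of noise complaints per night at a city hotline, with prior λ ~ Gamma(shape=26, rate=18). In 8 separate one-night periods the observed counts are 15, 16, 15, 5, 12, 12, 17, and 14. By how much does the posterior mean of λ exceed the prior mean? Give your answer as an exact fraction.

Total count: 15 + 16 + 15 + 5 + 12 + 12 + 17 + 14 = 106.
Total exposure: 8 nights.
Posterior: α' = 26 + 106 = 132, β' = 18 + 8 = 26.
Posterior mean = 132/26 = 66/13; prior mean = 26/18 = 13/9. Difference = 66/13 − 13/9 = 425/117.

425/117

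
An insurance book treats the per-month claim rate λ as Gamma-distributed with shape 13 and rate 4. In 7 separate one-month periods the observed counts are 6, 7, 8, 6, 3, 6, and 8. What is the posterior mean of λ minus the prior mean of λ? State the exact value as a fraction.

85/44

Total count: 6 + 7 + 8 + 6 + 3 + 6 + 8 = 44.
Total exposure: 7 months.
By Gamma–Poisson conjugacy, the posterior is Gamma(α + Σx, β + Σt) = Gamma(13 + 44, 4 + 7) = Gamma(57, 11).
Posterior mean = 57/11 = 57/11; prior mean = 13/4 = 13/4. Difference = 57/11 − 13/4 = 85/44.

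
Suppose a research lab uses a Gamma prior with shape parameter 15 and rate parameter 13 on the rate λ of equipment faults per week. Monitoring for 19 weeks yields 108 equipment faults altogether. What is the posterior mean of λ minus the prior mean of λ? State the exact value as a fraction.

Total count 108 over total exposure 19 weeks.
Conjugate update: add total count to the shape and total exposure to the rate, giving Gamma(123, 32).
Posterior mean = 123/32 = 123/32; prior mean = 15/13 = 15/13. Difference = 123/32 − 15/13 = 1119/416.

1119/416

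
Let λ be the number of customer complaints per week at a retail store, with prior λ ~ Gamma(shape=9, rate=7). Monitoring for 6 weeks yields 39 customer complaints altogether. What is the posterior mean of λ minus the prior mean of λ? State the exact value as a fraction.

219/91

Total count 39 over total exposure 6 weeks.
Posterior: α' = 9 + 39 = 48, β' = 7 + 6 = 13.
Posterior mean = 48/13 = 48/13; prior mean = 9/7 = 9/7. Difference = 48/13 − 9/7 = 219/91.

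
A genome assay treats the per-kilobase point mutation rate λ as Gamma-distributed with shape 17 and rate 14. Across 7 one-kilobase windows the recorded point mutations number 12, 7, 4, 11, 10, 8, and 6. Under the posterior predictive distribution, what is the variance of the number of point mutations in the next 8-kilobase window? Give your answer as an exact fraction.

Total count: 12 + 7 + 4 + 11 + 10 + 8 + 6 = 58.
Total exposure: 7 kilobases.
By Gamma–Poisson conjugacy, the posterior is Gamma(α + Σx, β + Σt) = Gamma(17 + 58, 14 + 7) = Gamma(75, 21).
The posterior predictive for a window of length T is Negative Binomial with variance T·α'·(β'+T)/β'² = 8·75·29/441 = 5800/147.

5800/147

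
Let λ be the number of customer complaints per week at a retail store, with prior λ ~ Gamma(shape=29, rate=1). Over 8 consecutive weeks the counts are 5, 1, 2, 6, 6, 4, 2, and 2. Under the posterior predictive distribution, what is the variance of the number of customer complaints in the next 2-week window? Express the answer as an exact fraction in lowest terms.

418/27

Total count: 5 + 1 + 2 + 6 + 6 + 4 + 2 + 2 = 28.
Total exposure: 8 weeks.
Conjugate update: add total count to the shape and total exposure to the rate, giving Gamma(57, 9).
The posterior predictive for a window of length T is Negative Binomial with variance T·α'·(β'+T)/β'² = 2·57·11/81 = 418/27.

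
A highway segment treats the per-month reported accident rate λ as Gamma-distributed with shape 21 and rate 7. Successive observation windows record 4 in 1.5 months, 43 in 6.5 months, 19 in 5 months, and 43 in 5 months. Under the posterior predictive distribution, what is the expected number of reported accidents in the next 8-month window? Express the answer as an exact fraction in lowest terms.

208/5

Total count: 4 + 43 + 19 + 43 = 109.
Total exposure: 1.5 + 6.5 + 5 + 5 = 18 months.
By Gamma–Poisson conjugacy, the posterior is Gamma(α + Σx, β + Σt) = Gamma(21 + 109, 7 + 18) = Gamma(130, 25).
Predictive mean over an 8-month window = T·E[λ|data] = 8·130/25 = 208/5.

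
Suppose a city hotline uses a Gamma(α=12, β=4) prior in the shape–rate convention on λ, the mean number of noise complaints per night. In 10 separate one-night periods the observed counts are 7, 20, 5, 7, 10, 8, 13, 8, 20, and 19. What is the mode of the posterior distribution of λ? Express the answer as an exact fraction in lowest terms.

Total count: 7 + 20 + 5 + 7 + 10 + 8 + 13 + 8 + 20 + 19 = 117.
Total exposure: 10 nights.
Conjugate update: add total count to the shape and total exposure to the rate, giving Gamma(129, 14).
Posterior mode = (α'−1)/β' = 128/14 = 64/7.

64/7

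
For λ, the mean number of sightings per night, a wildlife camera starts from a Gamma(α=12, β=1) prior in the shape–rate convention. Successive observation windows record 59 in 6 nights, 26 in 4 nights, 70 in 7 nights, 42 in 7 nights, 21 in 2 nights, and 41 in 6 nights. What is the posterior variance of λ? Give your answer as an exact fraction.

Total count: 59 + 26 + 70 + 42 + 21 + 41 = 259.
Total exposure: 6 + 4 + 7 + 7 + 2 + 6 = 32 nights.
Gamma(α, β) with Poisson data over total exposure Σt gives posterior Gamma(α+Σx, β+Σt) = Gamma(271, 33).
Posterior variance = α'/β'² = 271/1089.

271/1089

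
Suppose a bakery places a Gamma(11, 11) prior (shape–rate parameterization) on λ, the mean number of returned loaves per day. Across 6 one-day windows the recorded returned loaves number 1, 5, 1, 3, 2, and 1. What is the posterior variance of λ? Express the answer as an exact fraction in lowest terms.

24/289

Total count: 1 + 5 + 1 + 3 + 2 + 1 = 13.
Total exposure: 6 days.
Gamma(α, β) with Poisson data over total exposure Σt gives posterior Gamma(α+Σx, β+Σt) = Gamma(24, 17).
Posterior variance = α'/β'² = 24/289.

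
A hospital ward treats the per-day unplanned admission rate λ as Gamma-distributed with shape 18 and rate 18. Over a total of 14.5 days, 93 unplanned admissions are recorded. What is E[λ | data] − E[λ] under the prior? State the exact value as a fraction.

Total count 93 over total exposure 14.5 days.
By Gamma–Poisson conjugacy, the posterior is Gamma(α + Σx, β + Σt) = Gamma(18 + 93, 18 + 14.5) = Gamma(111, 65/2).
Posterior mean = 111/(65/2) = 222/65; prior mean = 18/18 = 1. Difference = 222/65 − 1 = 157/65.

157/65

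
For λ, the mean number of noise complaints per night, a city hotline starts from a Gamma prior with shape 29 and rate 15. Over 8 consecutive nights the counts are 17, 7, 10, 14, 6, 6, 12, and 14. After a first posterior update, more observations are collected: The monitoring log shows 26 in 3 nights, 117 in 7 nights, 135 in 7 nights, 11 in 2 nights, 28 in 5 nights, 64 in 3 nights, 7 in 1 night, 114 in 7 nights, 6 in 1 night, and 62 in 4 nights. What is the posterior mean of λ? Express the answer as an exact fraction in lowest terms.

685/63

Total count: 17 + 7 + 10 + 14 + 6 + 6 + 12 + 14 = 86.
Total exposure: 8 nights.
After the first batch: Gamma(29 + 86, 15 + 8) = Gamma(115, 23).
Total count: 26 + 117 + 135 + 11 + 28 + 64 + 7 + 114 + 6 + 62 = 570.
Total exposure: 3 + 7 + 7 + 2 + 5 + 3 + 1 + 7 + 1 + 4 = 40 nights.
After the second batch: Gamma(115 + 570, 23 + 40) = Gamma(685, 63).
Posterior mean = α'/β' = 685/63.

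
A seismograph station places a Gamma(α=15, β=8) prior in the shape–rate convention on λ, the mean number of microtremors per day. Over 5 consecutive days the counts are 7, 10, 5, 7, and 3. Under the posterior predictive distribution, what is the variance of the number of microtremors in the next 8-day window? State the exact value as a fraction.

Total count: 7 + 10 + 5 + 7 + 3 = 32.
Total exposure: 5 days.
Posterior: α' = 15 + 32 = 47, β' = 8 + 5 = 13.
The posterior predictive for a window of length T is Negative Binomial with variance T·α'·(β'+T)/β'² = 8·47·21/169 = 7896/169.

7896/169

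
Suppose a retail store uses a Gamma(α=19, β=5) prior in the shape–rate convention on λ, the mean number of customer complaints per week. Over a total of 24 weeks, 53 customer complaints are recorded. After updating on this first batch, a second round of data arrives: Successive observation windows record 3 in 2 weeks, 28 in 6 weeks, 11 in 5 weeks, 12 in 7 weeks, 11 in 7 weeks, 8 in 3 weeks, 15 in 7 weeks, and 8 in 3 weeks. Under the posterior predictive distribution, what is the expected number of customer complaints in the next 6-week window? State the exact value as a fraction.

Total count 53 over total exposure 24 weeks.
After the first batch: Gamma(19 + 53, 5 + 24) = Gamma(72, 29).
Total count: 3 + 28 + 11 + 12 + 11 + 8 + 15 + 8 = 96.
Total exposure: 2 + 6 + 5 + 7 + 7 + 3 + 7 + 3 = 40 weeks.
After the second batch: Gamma(72 + 96, 29 + 40) = Gamma(168, 69).
Predictive mean over a 6-week window = T·E[λ|data] = 6·168/69 = 336/23.

336/23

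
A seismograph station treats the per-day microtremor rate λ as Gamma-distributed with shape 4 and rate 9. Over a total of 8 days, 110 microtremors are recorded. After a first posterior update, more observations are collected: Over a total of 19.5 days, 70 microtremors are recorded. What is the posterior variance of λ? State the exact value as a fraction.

Total count 110 over total exposure 8 days.
After the first batch: Gamma(4 + 110, 9 + 8) = Gamma(114, 17).
Total count 70 over total exposure 19.5 days.
After the second batch: Gamma(114 + 70, 17 + 19.5) = Gamma(184, 73/2).
Posterior variance = α'/β'² = 184/(5329/4) = 736/5329.

736/5329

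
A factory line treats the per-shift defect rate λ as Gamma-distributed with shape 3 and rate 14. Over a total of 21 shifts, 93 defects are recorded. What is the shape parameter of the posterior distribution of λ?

Total count 93 over total exposure 21 shifts.
By Gamma–Poisson conjugacy, the posterior is Gamma(α + Σx, β + Σt) = Gamma(3 + 93, 14 + 21) = Gamma(96, 35).

96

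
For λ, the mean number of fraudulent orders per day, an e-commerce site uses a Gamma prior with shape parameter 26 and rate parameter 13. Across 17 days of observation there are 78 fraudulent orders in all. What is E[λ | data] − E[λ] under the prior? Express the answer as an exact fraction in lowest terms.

Total count 78 over total exposure 17 days.
Posterior: α' = 26 + 78 = 104, β' = 13 + 17 = 30.
Posterior mean = 104/30 = 52/15; prior mean = 26/13 = 2. Difference = 52/15 − 2 = 22/15.

22/15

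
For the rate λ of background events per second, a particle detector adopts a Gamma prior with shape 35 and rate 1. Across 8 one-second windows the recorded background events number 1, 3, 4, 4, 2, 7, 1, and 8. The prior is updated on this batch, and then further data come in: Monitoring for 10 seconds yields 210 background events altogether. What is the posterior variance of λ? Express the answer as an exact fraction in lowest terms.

275/361

Total count: 1 + 3 + 4 + 4 + 2 + 7 + 1 + 8 = 30.
Total exposure: 8 seconds.
After the first batch: Gamma(35 + 30, 1 + 8) = Gamma(65, 9).
Total count 210 over total exposure 10 seconds.
After the second batch: Gamma(65 + 210, 9 + 10) = Gamma(275, 19).
Posterior variance = α'/β'² = 275/361.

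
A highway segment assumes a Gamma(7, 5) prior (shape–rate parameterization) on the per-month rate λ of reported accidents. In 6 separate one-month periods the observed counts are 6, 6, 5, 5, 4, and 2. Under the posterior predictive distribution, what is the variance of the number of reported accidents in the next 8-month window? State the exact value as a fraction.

Total count: 6 + 6 + 5 + 5 + 4 + 2 = 28.
Total exposure: 6 months.
Conjugate update: add total count to the shape and total exposure to the rate, giving Gamma(35, 11).
The posterior predictive for a window of length T is Negative Binomial with variance T·α'·(β'+T)/β'² = 8·35·19/121 = 5320/121.

5320/121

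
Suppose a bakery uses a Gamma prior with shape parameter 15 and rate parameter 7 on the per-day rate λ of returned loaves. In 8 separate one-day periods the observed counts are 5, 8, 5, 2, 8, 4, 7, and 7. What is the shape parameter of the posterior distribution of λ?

61

Total count: 5 + 8 + 5 + 2 + 8 + 4 + 7 + 7 = 46.
Total exposure: 8 days.
Gamma(α, β) with Poisson data over total exposure Σt gives posterior Gamma(α+Σx, β+Σt) = Gamma(61, 15).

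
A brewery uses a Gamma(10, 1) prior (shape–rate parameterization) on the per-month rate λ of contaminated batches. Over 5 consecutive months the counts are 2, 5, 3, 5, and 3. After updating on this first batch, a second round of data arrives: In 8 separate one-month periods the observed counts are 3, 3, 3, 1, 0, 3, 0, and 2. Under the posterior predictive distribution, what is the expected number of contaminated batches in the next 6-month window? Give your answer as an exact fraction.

129/7

Total count: 2 + 5 + 3 + 5 + 3 = 18.
Total exposure: 5 months.
After the first batch: Gamma(10 + 18, 1 + 5) = Gamma(28, 6).
Total count: 3 + 3 + 3 + 1 + 0 + 3 + 0 + 2 = 15.
Total exposure: 8 months.
After the second batch: Gamma(28 + 15, 6 + 8) = Gamma(43, 14).
Predictive mean over a 6-month window = T·E[λ|data] = 6·43/14 = 129/7.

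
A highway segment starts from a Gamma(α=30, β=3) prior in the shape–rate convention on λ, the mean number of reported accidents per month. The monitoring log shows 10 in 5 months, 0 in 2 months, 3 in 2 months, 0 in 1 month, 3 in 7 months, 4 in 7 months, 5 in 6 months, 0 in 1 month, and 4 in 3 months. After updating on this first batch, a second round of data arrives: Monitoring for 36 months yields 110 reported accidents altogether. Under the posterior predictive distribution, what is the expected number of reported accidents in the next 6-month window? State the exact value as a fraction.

Total count: 10 + 0 + 3 + 0 + 3 + 4 + 5 + 0 + 4 = 29.
Total exposure: 5 + 2 + 2 + 1 + 7 + 7 + 6 + 1 + 3 = 34 months.
After the first batch: Gamma(30 + 29, 3 + 34) = Gamma(59, 37).
Total count 110 over total exposure 36 months.
After the second batch: Gamma(59 + 110, 37 + 36) = Gamma(169, 73).
Predictive mean over a 6-month window = T·E[λ|data] = 6·169/73 = 1014/73.

1014/73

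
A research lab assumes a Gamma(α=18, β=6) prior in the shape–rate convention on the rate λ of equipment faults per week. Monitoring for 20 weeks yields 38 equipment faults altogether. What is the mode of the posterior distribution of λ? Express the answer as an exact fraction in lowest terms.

55/26

Total count 38 over total exposure 20 weeks.
By Gamma–Poisson conjugacy, the posterior is Gamma(α + Σx, β + Σt) = Gamma(18 + 38, 6 + 20) = Gamma(56, 26).
Posterior mode = (α'−1)/β' = 55/26.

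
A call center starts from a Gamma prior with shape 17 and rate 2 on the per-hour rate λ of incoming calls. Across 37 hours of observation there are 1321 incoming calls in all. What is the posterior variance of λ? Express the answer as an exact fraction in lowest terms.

Total count 1321 over total exposure 37 hours.
By Gamma–Poisson conjugacy, the posterior is Gamma(α + Σx, β + Σt) = Gamma(17 + 1321, 2 + 37) = Gamma(1338, 39).
Posterior variance = α'/β'² = 1338/1521 = 446/507.

446/507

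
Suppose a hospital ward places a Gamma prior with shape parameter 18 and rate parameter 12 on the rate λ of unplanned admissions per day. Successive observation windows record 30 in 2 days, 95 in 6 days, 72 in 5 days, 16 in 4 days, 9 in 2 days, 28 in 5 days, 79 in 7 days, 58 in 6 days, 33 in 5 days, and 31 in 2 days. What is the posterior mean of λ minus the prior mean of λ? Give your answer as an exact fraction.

Total count: 30 + 95 + 72 + 16 + 9 + 28 + 79 + 58 + 33 + 31 = 451.
Total exposure: 2 + 6 + 5 + 4 + 2 + 5 + 7 + 6 + 5 + 2 = 44 days.
The Gamma prior is conjugate for the Poisson rate, so λ | data ~ Gamma(18+451, 12+44) = Gamma(469, 56).
Posterior mean = 469/56 = 67/8; prior mean = 18/12 = 3/2. Difference = 67/8 − 3/2 = 55/8.

55/8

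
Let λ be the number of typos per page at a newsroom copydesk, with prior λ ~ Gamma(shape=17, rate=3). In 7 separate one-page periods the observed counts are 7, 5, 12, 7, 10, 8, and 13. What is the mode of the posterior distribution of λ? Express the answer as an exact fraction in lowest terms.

39/5

Total count: 7 + 5 + 12 + 7 + 10 + 8 + 13 = 62.
Total exposure: 7 pages.
The Gamma prior is conjugate for the Poisson rate, so λ | data ~ Gamma(17+62, 3+7) = Gamma(79, 10).
Posterior mode = (α'−1)/β' = 78/10 = 39/5.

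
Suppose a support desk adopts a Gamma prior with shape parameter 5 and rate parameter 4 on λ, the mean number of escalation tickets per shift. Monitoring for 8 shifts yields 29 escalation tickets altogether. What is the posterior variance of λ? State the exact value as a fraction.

17/72

Total count 29 over total exposure 8 shifts.
Conjugate update: add total count to the shape and total exposure to the rate, giving Gamma(34, 12).
Posterior variance = α'/β'² = 34/144 = 17/72.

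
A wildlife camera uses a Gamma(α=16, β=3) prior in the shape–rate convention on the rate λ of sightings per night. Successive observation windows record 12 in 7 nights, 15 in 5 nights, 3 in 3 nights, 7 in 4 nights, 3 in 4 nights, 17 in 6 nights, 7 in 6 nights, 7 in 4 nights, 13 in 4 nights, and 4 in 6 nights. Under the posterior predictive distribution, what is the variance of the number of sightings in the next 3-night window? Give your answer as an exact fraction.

165/26

Total count: 12 + 15 + 3 + 7 + 3 + 17 + 7 + 7 + 13 + 4 = 88.
Total exposure: 7 + 5 + 3 + 4 + 4 + 6 + 6 + 4 + 4 + 6 = 49 nights.
By Gamma–Poisson conjugacy, the posterior is Gamma(α + Σx, β + Σt) = Gamma(16 + 88, 3 + 49) = Gamma(104, 52).
The posterior predictive for a window of length T is Negative Binomial with variance T·α'·(β'+T)/β'² = 3·104·55/2704 = 165/26.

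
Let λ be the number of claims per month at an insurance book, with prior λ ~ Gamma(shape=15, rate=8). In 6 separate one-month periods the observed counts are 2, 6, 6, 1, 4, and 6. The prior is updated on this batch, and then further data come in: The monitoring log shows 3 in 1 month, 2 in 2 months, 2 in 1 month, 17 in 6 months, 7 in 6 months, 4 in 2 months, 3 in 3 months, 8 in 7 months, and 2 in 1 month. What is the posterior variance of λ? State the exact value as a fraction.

Total count: 2 + 6 + 6 + 1 + 4 + 6 = 25.
Total exposure: 6 months.
After the first batch: Gamma(15 + 25, 8 + 6) = Gamma(40, 14).
Total count: 3 + 2 + 2 + 17 + 7 + 4 + 3 + 8 + 2 = 48.
Total exposure: 1 + 2 + 1 + 6 + 6 + 2 + 3 + 7 + 1 = 29 months.
After the second batch: Gamma(40 + 48, 14 + 29) = Gamma(88, 43).
Posterior variance = α'/β'² = 88/1849.

88/1849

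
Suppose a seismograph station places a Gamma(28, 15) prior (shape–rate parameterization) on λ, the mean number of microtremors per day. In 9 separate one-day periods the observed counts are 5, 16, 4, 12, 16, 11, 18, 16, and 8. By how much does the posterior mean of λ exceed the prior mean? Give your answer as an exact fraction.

Total count: 5 + 16 + 4 + 12 + 16 + 11 + 18 + 16 + 8 = 106.
Total exposure: 9 days.
Posterior: α' = 28 + 106 = 134, β' = 15 + 9 = 24.
Posterior mean = 134/24 = 67/12; prior mean = 28/15 = 28/15. Difference = 67/12 − 28/15 = 223/60.

223/60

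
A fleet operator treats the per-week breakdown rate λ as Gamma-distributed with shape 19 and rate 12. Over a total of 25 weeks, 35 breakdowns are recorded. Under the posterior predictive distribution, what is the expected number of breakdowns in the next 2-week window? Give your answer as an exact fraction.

Total count 35 over total exposure 25 weeks.
Conjugate update: add total count to the shape and total exposure to the rate, giving Gamma(54, 37).
Predictive mean over a 2-week window = T·E[λ|data] = 2·54/37 = 108/37.

108/37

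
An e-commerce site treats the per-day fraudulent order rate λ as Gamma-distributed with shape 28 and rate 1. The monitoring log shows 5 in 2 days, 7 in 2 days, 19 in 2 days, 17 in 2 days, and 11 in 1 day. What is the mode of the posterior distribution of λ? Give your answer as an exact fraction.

Total count: 5 + 7 + 19 + 17 + 11 = 59.
Total exposure: 2 + 2 + 2 + 2 + 1 = 9 days.
Gamma(α, β) with Poisson data over total exposure Σt gives posterior Gamma(α+Σx, β+Σt) = Gamma(87, 10).
Posterior mode = (α'−1)/β' = 86/10 = 43/5.

43/5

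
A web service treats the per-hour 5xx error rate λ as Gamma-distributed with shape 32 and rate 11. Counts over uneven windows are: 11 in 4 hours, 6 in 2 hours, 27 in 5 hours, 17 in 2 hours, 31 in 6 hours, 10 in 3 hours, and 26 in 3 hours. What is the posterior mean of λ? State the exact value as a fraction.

40/9

Total count: 11 + 6 + 27 + 17 + 31 + 10 + 26 = 128.
Total exposure: 4 + 2 + 5 + 2 + 6 + 3 + 3 = 25 hours.
By Gamma–Poisson conjugacy, the posterior is Gamma(α + Σx, β + Σt) = Gamma(32 + 128, 11 + 25) = Gamma(160, 36).
Posterior mean = α'/β' = 160/36 = 40/9.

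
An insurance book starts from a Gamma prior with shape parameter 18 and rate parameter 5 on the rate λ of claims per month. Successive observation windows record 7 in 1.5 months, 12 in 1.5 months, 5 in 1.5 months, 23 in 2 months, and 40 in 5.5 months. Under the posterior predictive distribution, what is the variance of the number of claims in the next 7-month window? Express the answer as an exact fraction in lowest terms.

17640/289

Total count: 7 + 12 + 5 + 23 + 40 = 87.
Total exposure: 1.5 + 1.5 + 1.5 + 2 + 5.5 = 12 months.
Posterior: α' = 18 + 87 = 105, β' = 5 + 12 = 17.
The posterior predictive for a window of length T is Negative Binomial with variance T·α'·(β'+T)/β'² = 7·105·24/289 = 17640/289.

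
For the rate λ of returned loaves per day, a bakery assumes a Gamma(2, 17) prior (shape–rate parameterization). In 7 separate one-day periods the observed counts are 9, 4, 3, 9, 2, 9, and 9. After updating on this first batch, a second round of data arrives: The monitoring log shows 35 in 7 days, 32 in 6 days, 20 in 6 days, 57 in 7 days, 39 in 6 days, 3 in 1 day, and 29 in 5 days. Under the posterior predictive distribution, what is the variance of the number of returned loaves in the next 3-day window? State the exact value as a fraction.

25545/1922

Total count: 9 + 4 + 3 + 9 + 2 + 9 + 9 = 45.
Total exposure: 7 days.
After the first batch: Gamma(2 + 45, 17 + 7) = Gamma(47, 24).
Total count: 35 + 32 + 20 + 57 + 39 + 3 + 29 = 215.
Total exposure: 7 + 6 + 6 + 7 + 6 + 1 + 5 = 38 days.
After the second batch: Gamma(47 + 215, 24 + 38) = Gamma(262, 62).
The posterior predictive for a window of length T is Negative Binomial with variance T·α'·(β'+T)/β'² = 3·262·65/3844 = 25545/1922.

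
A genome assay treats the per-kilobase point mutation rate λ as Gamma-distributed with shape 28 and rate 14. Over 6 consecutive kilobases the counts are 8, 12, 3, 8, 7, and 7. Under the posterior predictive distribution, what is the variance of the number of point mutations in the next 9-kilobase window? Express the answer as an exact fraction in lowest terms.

Total count: 8 + 12 + 3 + 8 + 7 + 7 = 45.
Total exposure: 6 kilobases.
Posterior: α' = 28 + 45 = 73, β' = 14 + 6 = 20.
The posterior predictive for a window of length T is Negative Binomial with variance T·α'·(β'+T)/β'² = 9·73·29/400 = 19053/400.

19053/400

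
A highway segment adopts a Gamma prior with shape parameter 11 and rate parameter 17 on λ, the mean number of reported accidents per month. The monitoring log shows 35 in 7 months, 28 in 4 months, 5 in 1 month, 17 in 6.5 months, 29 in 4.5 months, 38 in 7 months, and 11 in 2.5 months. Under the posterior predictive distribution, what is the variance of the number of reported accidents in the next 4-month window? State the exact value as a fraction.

49648/3267

Total count: 35 + 28 + 5 + 17 + 29 + 38 + 11 = 163.
Total exposure: 7 + 4 + 1 + 6.5 + 4.5 + 7 + 2.5 = 32.5 months.
By Gamma–Poisson conjugacy, the posterior is Gamma(α + Σx, β + Σt) = Gamma(11 + 163, 17 + 32.5) = Gamma(174, 99/2).
The posterior predictive for a window of length T is Negative Binomial with variance T·α'·(β'+T)/β'² = 4·174·(107/2)/(9801/4) = 49648/3267.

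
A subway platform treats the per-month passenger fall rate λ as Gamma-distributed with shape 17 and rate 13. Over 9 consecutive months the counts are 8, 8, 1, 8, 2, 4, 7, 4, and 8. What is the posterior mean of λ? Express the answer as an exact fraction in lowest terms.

67/22

Total count: 8 + 8 + 1 + 8 + 2 + 4 + 7 + 4 + 8 = 50.
Total exposure: 9 months.
Posterior: α' = 17 + 50 = 67, β' = 13 + 9 = 22.
Posterior mean = α'/β' = 67/22.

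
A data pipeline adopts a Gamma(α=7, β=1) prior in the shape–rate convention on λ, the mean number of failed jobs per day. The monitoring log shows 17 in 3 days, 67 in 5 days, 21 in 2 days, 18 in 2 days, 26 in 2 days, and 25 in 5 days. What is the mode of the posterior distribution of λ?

9

Total count: 17 + 67 + 21 + 18 + 26 + 25 = 174.
Total exposure: 3 + 5 + 2 + 2 + 2 + 5 = 19 days.
The Gamma prior is conjugate for the Poisson rate, so λ | data ~ Gamma(7+174, 1+19) = Gamma(181, 20).
Posterior mode = (α'−1)/β' = 180/20 = 9.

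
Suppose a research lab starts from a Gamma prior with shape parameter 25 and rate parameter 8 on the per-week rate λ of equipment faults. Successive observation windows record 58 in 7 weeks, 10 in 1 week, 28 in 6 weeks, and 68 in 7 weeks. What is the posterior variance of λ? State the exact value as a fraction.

189/841

Total count: 58 + 10 + 28 + 68 = 164.
Total exposure: 7 + 1 + 6 + 7 = 21 weeks.
Posterior: α' = 25 + 164 = 189, β' = 8 + 21 = 29.
Posterior variance = α'/β'² = 189/841.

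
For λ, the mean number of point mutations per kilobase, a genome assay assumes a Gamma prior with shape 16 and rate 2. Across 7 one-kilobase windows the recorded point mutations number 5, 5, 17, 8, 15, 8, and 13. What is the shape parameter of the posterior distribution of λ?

Total count: 5 + 5 + 17 + 8 + 15 + 8 + 13 = 71.
Total exposure: 7 kilobases.
Posterior: α' = 16 + 71 = 87, β' = 2 + 7 = 9.

87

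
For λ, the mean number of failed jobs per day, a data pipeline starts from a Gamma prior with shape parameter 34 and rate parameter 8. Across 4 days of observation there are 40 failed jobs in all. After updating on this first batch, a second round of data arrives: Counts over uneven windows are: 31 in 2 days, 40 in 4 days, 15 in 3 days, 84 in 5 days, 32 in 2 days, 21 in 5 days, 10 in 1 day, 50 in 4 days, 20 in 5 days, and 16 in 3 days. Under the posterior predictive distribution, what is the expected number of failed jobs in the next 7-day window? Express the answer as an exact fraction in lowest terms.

Total count 40 over total exposure 4 days.
After the first batch: Gamma(34 + 40, 8 + 4) = Gamma(74, 12).
Total count: 31 + 40 + 15 + 84 + 32 + 21 + 10 + 50 + 20 + 16 = 319.
Total exposure: 2 + 4 + 3 + 5 + 2 + 5 + 1 + 4 + 5 + 3 = 34 days.
After the second batch: Gamma(74 + 319, 12 + 34) = Gamma(393, 46).
Predictive mean over a 7-day window = T·E[λ|data] = 7·393/46 = 2751/46.

2751/46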